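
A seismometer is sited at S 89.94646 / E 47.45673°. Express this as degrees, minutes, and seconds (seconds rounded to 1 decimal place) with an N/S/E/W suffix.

φ: whole degrees 89; 56.78760′ → 56′ and 47.256″
Longitude: 0.456730° → 27.40380′; 0.40380 × 60 = 24.228″

89°56′47.3″ S, 47°27′24.2″ E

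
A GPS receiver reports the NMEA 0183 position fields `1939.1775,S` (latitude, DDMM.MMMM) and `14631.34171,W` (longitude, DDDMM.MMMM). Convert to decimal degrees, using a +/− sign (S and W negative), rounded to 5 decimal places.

Lat: degrees = first 2 digits = 19, minutes = 39.1775; 19 + 39.1775/60 = 19.652958
S ⇒ negate
Lon: split at 3 digits → 146° and 31.34171′; 146 + 31.34171/60 = 146.522362
W ⇒ negate

-19.65296, -146.52236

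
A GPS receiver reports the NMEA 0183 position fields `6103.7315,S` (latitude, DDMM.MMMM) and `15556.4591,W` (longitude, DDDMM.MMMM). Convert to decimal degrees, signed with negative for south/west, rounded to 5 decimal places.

-61.06219, -155.94099

Lat: degrees = first 2 digits = 61, minutes = 3.7315; 61 + 3.7315/60 = 61.062192
S ⇒ negate
Lon: degrees = first 3 digits = 155, minutes = 56.4591; 155 + 56.4591/60 = 155.940985
W ⇒ negate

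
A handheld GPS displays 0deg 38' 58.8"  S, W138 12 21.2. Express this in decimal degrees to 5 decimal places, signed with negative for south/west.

Latitude: 0° + 38/60 + 58.8/3600 = 0 + 0.633333 + 0.016333 = 0.649667
hemisphere S, so the sign is −
Lon: 138 + 12/60 + 21.2/3600 = 138.205889
W → negative

-0.64967, -138.20589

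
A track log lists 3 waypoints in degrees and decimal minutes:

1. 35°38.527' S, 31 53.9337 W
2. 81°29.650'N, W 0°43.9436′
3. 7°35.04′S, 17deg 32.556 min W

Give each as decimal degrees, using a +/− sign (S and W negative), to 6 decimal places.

1. -35.642117, -31.898895
2. 81.494167, -0.732393
3. -7.584000, -17.542600

Point 1:
  φ: 38.527′ = 0.642117°; total 35.6421167
  S ⇒ negate
  Lon: 53.9337′ = 0.898895°; total 31.8988950
  hemisphere W, so the sign is −
Point 2:
  φ: 29.65′ = 0.494167°; total 81.4941667
  N ⇒ keep positive
  λ: 43.9436′ = 0.732393°; total 0.7323933
  W → negative
Point 3:
  Latitude: 7 + 35.04/60 = 7.5840000
  S ⇒ negate
  Longitude: 17 + 32.556/60 = 17.5426000
  hemisphere W, so the sign is −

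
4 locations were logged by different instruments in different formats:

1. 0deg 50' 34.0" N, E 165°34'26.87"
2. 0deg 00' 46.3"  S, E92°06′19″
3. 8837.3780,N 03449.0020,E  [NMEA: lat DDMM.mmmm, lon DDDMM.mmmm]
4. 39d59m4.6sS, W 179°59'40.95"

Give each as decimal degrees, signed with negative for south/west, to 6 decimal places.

1. 0.842778, 165.574131
2. -0.012861, 92.105278
3. 88.622967, 34.816700
4. -39.984611, -179.994708

Point 1:
  Lat: 0 + 50/60 + 34/3600 = 0.8427778
  N ⇒ keep positive
  λ: 165° + 34/60 + 26.87/3600 = 165 + 0.566667 + 0.007464 = 165.5741306
  E → positive
Point 2:
  Lat: 0 + 0/60 + 46.3/3600 = 0.0128611
  S → negative
  λ: 6′ + 19″ = 6.31667′; 92 + 6.31667/60 = 92.1052778
  E → positive
Point 3:
  φ: degrees = first 2 digits = 88, minutes = 37.378; 88 + 37.378/60 = 88.6229667
  N ⇒ keep positive
  λ: degrees = first 3 digits = 34, minutes = 49.002; 34 + 49.002/60 = 34.8167000
  E → positive
Point 4:
  Latitude: 39° + 59/60 + 4.6/3600 = 39 + 0.983333 + 0.001278 = 39.9846111
  S → negative
  Lon: 59′ + 40.95″ = 59.68250′; 179 + 59.68250/60 = 179.9947083
  W → negative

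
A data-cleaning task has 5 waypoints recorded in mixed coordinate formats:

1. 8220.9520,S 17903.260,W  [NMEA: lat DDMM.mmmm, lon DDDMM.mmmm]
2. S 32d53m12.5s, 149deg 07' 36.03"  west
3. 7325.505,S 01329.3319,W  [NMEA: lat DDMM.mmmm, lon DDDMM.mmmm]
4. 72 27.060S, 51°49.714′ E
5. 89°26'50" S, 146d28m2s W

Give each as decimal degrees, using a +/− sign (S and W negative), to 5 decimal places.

1. -82.34920, -179.05433
2. -32.88681, -149.12668
3. -73.42508, -13.48887
4. -72.45100, 51.82857
5. -89.44722, -146.46722

Point 1:
  φ: degrees = first 2 digits = 82, minutes = 20.952; 82 + 20.952/60 = 82.349200
  S → negative
  Longitude: degrees = first 3 digits = 179, minutes = 3.26; 179 + 3.26/60 = 179.054333
  hemisphere W, so the sign is −
Point 2:
  Lat: 32 + 53/60 + 12.5/3600 = 32.886806
  S ⇒ negate
  Lon: 7′ + 36.03″ = 7.60050′; 149 + 7.60050/60 = 149.126675
  W → negative
Point 3:
  φ: degrees = first 2 digits = 73, minutes = 25.505; 73 + 25.505/60 = 73.425083
  S → negative
  Lon: degrees = first 3 digits = 13, minutes = 29.3319; 13 + 29.3319/60 = 13.488865
  hemisphere W, so the sign is −
Point 4:
  Lat: 72 + 27.06/60 = 72.451000
  S → negative
  Longitude: 49.714′ = 0.828567°; total 51.828567
  E → positive
Point 5:
  Latitude: 89 + 26/60 + 50/3600 = 89.447222
  hemisphere S, so the sign is −
  Longitude: 146 + 28/60 + 2/3600 = 146.467222
  W ⇒ negate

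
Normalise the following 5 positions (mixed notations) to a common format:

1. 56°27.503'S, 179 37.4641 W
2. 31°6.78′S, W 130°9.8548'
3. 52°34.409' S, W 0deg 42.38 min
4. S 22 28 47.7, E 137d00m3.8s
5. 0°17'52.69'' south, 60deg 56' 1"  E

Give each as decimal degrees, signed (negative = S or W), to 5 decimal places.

1. -56.45838, -179.62440
2. -31.11300, -130.16425
3. -52.57348, -0.70633
4. -22.47992, 137.00106
5. -0.29797, 60.93361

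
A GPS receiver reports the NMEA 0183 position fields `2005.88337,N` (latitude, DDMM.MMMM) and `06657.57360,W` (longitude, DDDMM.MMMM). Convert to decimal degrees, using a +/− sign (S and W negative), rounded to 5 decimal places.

20.09806, -66.95956

Latitude: split at 2 digits → 20° and 5.88337′; 20 + 5.88337/60 = 20.098056
N ⇒ keep positive
Longitude: split at 3 digits → 066° and 57.5736′; 66 + 57.5736/60 = 66.959560
hemisphere W, so the sign is −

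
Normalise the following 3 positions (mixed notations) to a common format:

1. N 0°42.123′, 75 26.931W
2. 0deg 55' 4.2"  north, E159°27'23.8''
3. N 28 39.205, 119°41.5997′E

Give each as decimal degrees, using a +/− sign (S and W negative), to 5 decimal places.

Point 1:
  Latitude: 42.123′ = 0.702050°; total 0.702050
  N → positive
  Longitude: 26.931′ = 0.448850°; total 75.448850
  W ⇒ negate
Point 2:
  Lat: 0° + 55/60 + 4.2/3600 = 0 + 0.916667 + 0.001167 = 0.917833
  N ⇒ keep positive
  Lon: 27′ + 23.8″ = 27.39667′; 159 + 27.39667/60 = 159.456611
  E ⇒ keep positive
Point 3:
  Lat: 28 + 39.205/60 = 28.653417
  N ⇒ keep positive
  Longitude: 41.5997′ = 0.693328°; total 119.693328
  E ⇒ keep positive

1. 0.70205, -75.44885
2. 0.91783, 159.45661
3. 28.65342, 119.69333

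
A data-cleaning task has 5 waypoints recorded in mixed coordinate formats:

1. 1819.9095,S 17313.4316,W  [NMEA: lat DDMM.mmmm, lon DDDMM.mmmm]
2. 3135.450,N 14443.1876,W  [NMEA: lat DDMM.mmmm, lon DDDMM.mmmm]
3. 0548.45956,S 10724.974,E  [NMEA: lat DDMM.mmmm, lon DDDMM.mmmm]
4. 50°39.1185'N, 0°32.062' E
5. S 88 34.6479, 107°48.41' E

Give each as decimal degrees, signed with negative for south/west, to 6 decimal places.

1. -18.331825, -173.223860
2. 31.590833, -144.719793
3. -5.807659, 107.416233
4. 50.651975, 0.534367
5. -88.577465, 107.806833

Point 1:
  φ: degrees = first 2 digits = 18, minutes = 19.9095; 18 + 19.9095/60 = 18.3318250
  S ⇒ negate
  Longitude: split at 3 digits → 173° and 13.4316′; 173 + 13.4316/60 = 173.2238600
  W → negative
Point 2:
  φ: degrees = first 2 digits = 31, minutes = 35.45; 31 + 35.45/60 = 31.5908333
  N → positive
  Lon: degrees = first 3 digits = 144, minutes = 43.1876; 144 + 43.1876/60 = 144.7197933
  hemisphere W, so the sign is −
Point 3:
  Lat: split at 2 digits → 05° and 48.45956′; 5 + 48.45956/60 = 5.8076593
  hemisphere S, so the sign is −
  Longitude: degrees = first 3 digits = 107, minutes = 24.974; 107 + 24.974/60 = 107.4162333
  E → positive
Point 4:
  Latitude: 50 + 39.1185/60 = 50.6519750
  N → positive
  Longitude: 32.062′ = 0.534367°; total 0.5343667
  E ⇒ keep positive
Point 5:
  φ: 88 + 34.6479/60 = 88.5774650
  S → negative
  Lon: 107 + 48.41/60 = 107.8068333
  E ⇒ keep positive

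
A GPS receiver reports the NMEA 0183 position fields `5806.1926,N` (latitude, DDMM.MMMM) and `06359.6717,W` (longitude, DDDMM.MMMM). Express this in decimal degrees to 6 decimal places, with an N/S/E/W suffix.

58.103210° N, 63.994528° W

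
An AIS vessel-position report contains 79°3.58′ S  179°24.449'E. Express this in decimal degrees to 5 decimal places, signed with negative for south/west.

-79.05967, 179.40748

Lat: 3.58′ = 0.059667°; total 79.059667
hemisphere S, so the sign is −
λ: 179 + 24.449/60 = 179.407483
E ⇒ keep positive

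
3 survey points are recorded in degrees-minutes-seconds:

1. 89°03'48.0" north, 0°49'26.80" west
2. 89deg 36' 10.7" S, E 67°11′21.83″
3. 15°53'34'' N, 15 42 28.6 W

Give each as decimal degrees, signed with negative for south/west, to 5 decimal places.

1. 89.06333, -0.82411
2. -89.60297, 67.18940
3. 15.89278, -15.70794

Point 1:
  φ: 3′ + 48″ = 3.80000′; 89 + 3.80000/60 = 89.063333
  N → positive
  Lon: 0° + 49/60 + 26.8/3600 = 0 + 0.816667 + 0.007444 = 0.824111
  W → negative
Point 2:
  φ: 89 + 36/60 + 10.7/3600 = 89.602972
  hemisphere S, so the sign is −
  Lon: 67 + 11/60 + 21.83/3600 = 67.189397
  E ⇒ keep positive
Point 3:
  φ: 53′ + 34″ = 53.56667′; 15 + 53.56667/60 = 15.892778
  N ⇒ keep positive
  Lon: 42′ + 28.6″ = 42.47667′; 15 + 42.47667/60 = 15.707944
  W ⇒ negate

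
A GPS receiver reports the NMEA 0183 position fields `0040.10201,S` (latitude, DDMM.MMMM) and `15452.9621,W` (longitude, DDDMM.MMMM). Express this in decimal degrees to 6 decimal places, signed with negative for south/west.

φ: split at 2 digits → 00° and 40.10201′; 0 + 40.10201/60 = 0.6683668
S → negative
λ: degrees = first 3 digits = 154, minutes = 52.9621; 154 + 52.9621/60 = 154.8827017
W ⇒ negate

-0.668367, -154.882702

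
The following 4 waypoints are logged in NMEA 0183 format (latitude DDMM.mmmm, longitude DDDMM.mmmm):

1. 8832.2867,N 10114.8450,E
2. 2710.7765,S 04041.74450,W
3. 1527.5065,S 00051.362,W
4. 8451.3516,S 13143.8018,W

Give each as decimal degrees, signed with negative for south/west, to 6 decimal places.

Point 1:
  Latitude: degrees = first 2 digits = 88, minutes = 32.2867; 88 + 32.2867/60 = 88.5381117
  N ⇒ keep positive
  Lon: split at 3 digits → 101° and 14.845′; 101 + 14.845/60 = 101.2474167
  E ⇒ keep positive
Point 2:
  Lat: split at 2 digits → 27° and 10.7765′; 27 + 10.7765/60 = 27.1796083
  S ⇒ negate
  λ: split at 3 digits → 040° and 41.7445′; 40 + 41.7445/60 = 40.6957417
  W ⇒ negate
Point 3:
  Latitude: split at 2 digits → 15° and 27.5065′; 15 + 27.5065/60 = 15.4584417
  S → negative
  Lon: degrees = first 3 digits = 0, minutes = 51.362; 0 + 51.362/60 = 0.8560333
  W → negative
Point 4:
  φ: degrees = first 2 digits = 84, minutes = 51.3516; 84 + 51.3516/60 = 84.8558600
  S ⇒ negate
  λ: split at 3 digits → 131° and 43.8018′; 131 + 43.8018/60 = 131.7300300
  W → negative

1. 88.538112, 101.247417
2. -27.179608, -40.695742
3. -15.458442, -0.856033
4. -84.855860, -131.730030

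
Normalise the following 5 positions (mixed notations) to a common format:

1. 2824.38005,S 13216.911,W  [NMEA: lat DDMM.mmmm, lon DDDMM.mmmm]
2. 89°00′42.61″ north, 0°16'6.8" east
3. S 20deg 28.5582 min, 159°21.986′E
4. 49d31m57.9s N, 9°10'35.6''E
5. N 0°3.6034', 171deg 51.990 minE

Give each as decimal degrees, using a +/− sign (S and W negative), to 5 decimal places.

Point 1:
  Lat: split at 2 digits → 28° and 24.38005′; 28 + 24.38005/60 = 28.406334
  S → negative
  Lon: split at 3 digits → 132° and 16.911′; 132 + 16.911/60 = 132.281850
  W → negative
Point 2:
  Lat: 89 + 0/60 + 42.61/3600 = 89.011836
  N ⇒ keep positive
  λ: 0 + 16/60 + 6.8/3600 = 0.268556
  E ⇒ keep positive
Point 3:
  φ: 28.5582′ = 0.475970°; total 20.475970
  S → negative
  Lon: 159 + 21.986/60 = 159.366433
  E → positive
Point 4:
  φ: 31′ + 57.9″ = 31.96500′; 49 + 31.96500/60 = 49.532750
  N ⇒ keep positive
  λ: 9 + 10/60 + 35.6/3600 = 9.176556
  E ⇒ keep positive
Point 5:
  φ: 3.6034′ = 0.060057°; total 0.060057
  N ⇒ keep positive
  Longitude: 171 + 51.99/60 = 171.866500
  E → positive

1. -28.40633, -132.28185
2. 89.01184, 0.26856
3. -20.47597, 159.36643
4. 49.53275, 9.17656
5. 0.06006, 171.86650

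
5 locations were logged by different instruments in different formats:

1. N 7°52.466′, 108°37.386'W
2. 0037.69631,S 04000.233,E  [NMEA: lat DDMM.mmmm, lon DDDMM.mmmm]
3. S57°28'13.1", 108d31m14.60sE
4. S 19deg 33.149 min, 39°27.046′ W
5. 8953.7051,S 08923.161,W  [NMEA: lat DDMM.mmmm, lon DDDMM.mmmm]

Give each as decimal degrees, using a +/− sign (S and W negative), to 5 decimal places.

Point 1:
  φ: 52.466′ = 0.874433°; total 7.874433
  N ⇒ keep positive
  Longitude: 37.386′ = 0.623100°; total 108.623100
  hemisphere W, so the sign is −
Point 2:
  φ: degrees = first 2 digits = 0, minutes = 37.69631; 0 + 37.69631/60 = 0.628272
  S ⇒ negate
  Longitude: split at 3 digits → 040° and 0.233′; 40 + 0.233/60 = 40.003883
  E ⇒ keep positive
Point 3:
  Lat: 57 + 28/60 + 13.1/3600 = 57.470306
  S → negative
  λ: 108 + 31/60 + 14.6/3600 = 108.520722
  E ⇒ keep positive
Point 4:
  Latitude: 19 + 33.149/60 = 19.552483
  hemisphere S, so the sign is −
  Lon: 27.046′ = 0.450767°; total 39.450767
  W ⇒ negate
Point 5:
  Latitude: split at 2 digits → 89° and 53.7051′; 89 + 53.7051/60 = 89.895085
  S ⇒ negate
  Longitude: split at 3 digits → 089° and 23.161′; 89 + 23.161/60 = 89.386017
  W ⇒ negate

1. 7.87443, -108.62310
2. -0.62827, 40.00388
3. -57.47031, 108.52072
4. -19.55248, -39.45077
5. -89.89509, -89.38602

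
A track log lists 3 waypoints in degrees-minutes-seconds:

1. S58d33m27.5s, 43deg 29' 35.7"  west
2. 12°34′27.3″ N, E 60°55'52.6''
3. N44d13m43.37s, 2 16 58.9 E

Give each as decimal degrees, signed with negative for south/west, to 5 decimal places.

1. -58.55764, -43.49325
2. 12.57425, 60.93128
3. 44.22871, 2.28303

Point 1:
  Latitude: 58° + 33/60 + 27.5/3600 = 58 + 0.550000 + 0.007639 = 58.557639
  S → negative
  Longitude: 29′ + 35.7″ = 29.59500′; 43 + 29.59500/60 = 43.493250
  hemisphere W, so the sign is −
Point 2:
  Lat: 12° + 34/60 + 27.3/3600 = 12 + 0.566667 + 0.007583 = 12.574250
  N → positive
  λ: 60 + 55/60 + 52.6/3600 = 60.931278
  E ⇒ keep positive
Point 3:
  Latitude: 13′ + 43.37″ = 13.72283′; 44 + 13.72283/60 = 44.228714
  N ⇒ keep positive
  Lon: 16′ + 58.9″ = 16.98167′; 2 + 16.98167/60 = 2.283028
  E ⇒ keep positive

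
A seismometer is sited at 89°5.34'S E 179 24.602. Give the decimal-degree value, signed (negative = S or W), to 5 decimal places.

-89.08900, 179.41003

φ: 89 + 5.34/60 = 89.089000
hemisphere S, so the sign is −
λ: 24.602′ = 0.410033°; total 179.410033
E ⇒ keep positive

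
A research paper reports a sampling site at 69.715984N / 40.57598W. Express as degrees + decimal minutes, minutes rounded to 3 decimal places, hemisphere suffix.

φ: minutes = (69.715984 − 69) × 60 = 42.95904
Longitude: minutes = (40.575980 − 40) × 60 = 34.55880

69° 42.959′ N, 40° 34.559′ W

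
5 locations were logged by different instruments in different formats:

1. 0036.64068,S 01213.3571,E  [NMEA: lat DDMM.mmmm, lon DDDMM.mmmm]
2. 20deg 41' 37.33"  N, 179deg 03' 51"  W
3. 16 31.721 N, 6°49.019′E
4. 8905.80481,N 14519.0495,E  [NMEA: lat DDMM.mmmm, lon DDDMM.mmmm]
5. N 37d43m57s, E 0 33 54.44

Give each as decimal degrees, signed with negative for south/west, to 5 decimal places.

1. -0.61068, 12.22262
2. 20.69370, -179.06417
3. 16.52868, 6.81698
4. 89.09675, 145.31749
5. 37.73250, 0.56512

Point 1:
  φ: split at 2 digits → 00° and 36.64068′; 0 + 36.64068/60 = 0.610678
  S ⇒ negate
  Longitude: degrees = first 3 digits = 12, minutes = 13.3571; 12 + 13.3571/60 = 12.222618
  E ⇒ keep positive
Point 2:
  Lat: 20° + 41/60 + 37.33/3600 = 20 + 0.683333 + 0.010369 = 20.693703
  N → positive
  Lon: 179° + 3/60 + 51/3600 = 179 + 0.050000 + 0.014167 = 179.064167
  W ⇒ negate
Point 3:
  Latitude: 31.721′ = 0.528683°; total 16.528683
  N ⇒ keep positive
  Longitude: 6 + 49.019/60 = 6.816983
  E ⇒ keep positive
Point 4:
  Latitude: degrees = first 2 digits = 89, minutes = 5.80481; 89 + 5.80481/60 = 89.096747
  N → positive
  Lon: degrees = first 3 digits = 145, minutes = 19.0495; 145 + 19.0495/60 = 145.317492
  E ⇒ keep positive
Point 5:
  φ: 43′ + 57″ = 43.95000′; 37 + 43.95000/60 = 37.732500
  N ⇒ keep positive
  λ: 0 + 33/60 + 54.44/3600 = 0.565122
  E → positive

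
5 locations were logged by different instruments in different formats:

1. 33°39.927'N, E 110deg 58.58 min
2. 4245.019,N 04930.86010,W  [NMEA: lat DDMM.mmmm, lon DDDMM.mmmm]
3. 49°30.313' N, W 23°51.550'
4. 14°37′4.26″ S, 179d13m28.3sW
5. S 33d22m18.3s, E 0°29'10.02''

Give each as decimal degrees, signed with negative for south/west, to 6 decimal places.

Point 1:
  Lat: 33 + 39.927/60 = 33.6654500
  N ⇒ keep positive
  Longitude: 58.58′ = 0.976333°; total 110.9763333
  E ⇒ keep positive
Point 2:
  φ: degrees = first 2 digits = 42, minutes = 45.019; 42 + 45.019/60 = 42.7503167
  N ⇒ keep positive
  Lon: degrees = first 3 digits = 49, minutes = 30.8601; 49 + 30.8601/60 = 49.5143350
  W → negative
Point 3:
  Lat: 30.313′ = 0.505217°; total 49.5052167
  N → positive
  Lon: 23 + 51.55/60 = 23.8591667
  W ⇒ negate
Point 4:
  Lat: 14° + 37/60 + 4.26/3600 = 14 + 0.616667 + 0.001183 = 14.6178500
  S ⇒ negate
  Longitude: 179 + 13/60 + 28.3/3600 = 179.2245278
  hemisphere W, so the sign is −
Point 5:
  φ: 33° + 22/60 + 18.3/3600 = 33 + 0.366667 + 0.005083 = 33.3717500
  S ⇒ negate
  Lon: 0° + 29/60 + 10.02/3600 = 0 + 0.483333 + 0.002783 = 0.4861167
  E ⇒ keep positive

1. 33.665450, 110.976333
2. 42.750317, -49.514335
3. 49.505217, -23.859167
4. -14.617850, -179.224528
5. -33.371750, 0.486117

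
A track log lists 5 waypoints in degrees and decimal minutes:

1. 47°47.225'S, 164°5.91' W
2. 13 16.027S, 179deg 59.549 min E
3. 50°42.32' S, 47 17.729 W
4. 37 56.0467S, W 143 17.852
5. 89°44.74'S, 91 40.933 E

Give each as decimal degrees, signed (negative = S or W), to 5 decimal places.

Point 1:
  Lat: 47.225′ = 0.787083°; total 47.787083
  hemisphere S, so the sign is −
  λ: 164 + 5.91/60 = 164.098500
  W → negative
Point 2:
  Latitude: 16.027′ = 0.267117°; total 13.267117
  S → negative
  Longitude: 59.549′ = 0.992483°; total 179.992483
  E → positive
Point 3:
  φ: 50 + 42.32/60 = 50.705333
  S → negative
  Longitude: 47 + 17.729/60 = 47.295483
  W ⇒ negate
Point 4:
  Lat: 56.0467′ = 0.934112°; total 37.934112
  S → negative
  Longitude: 143 + 17.852/60 = 143.297533
  W → negative
Point 5:
  φ: 89 + 44.74/60 = 89.745667
  S → negative
  Longitude: 40.933′ = 0.682217°; total 91.682217
  E → positive

1. -47.78708, -164.09850
2. -13.26712, 179.99248
3. -50.70533, -47.29548
4. -37.93411, -143.29753
5. -89.74567, 91.68222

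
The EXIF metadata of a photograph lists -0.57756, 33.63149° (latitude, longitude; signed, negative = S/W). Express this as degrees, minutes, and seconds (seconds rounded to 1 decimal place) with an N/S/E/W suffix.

0°34′39.2″ S, 33°37′53.4″ E

Latitude is negative → S; |value| = 0.577560
Lat: whole degrees 0; 34.65360′ → 34′ and 39.216″
Lon: whole degrees 33; 37.88940′ → 37′ and 53.364″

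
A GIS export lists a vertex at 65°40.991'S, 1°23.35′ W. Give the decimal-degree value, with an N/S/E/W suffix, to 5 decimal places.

φ: 40.991′ = 0.683183°; total 65.683183
Lon: 23.35′ = 0.389167°; total 1.389167

65.68318° S, 1.38917° W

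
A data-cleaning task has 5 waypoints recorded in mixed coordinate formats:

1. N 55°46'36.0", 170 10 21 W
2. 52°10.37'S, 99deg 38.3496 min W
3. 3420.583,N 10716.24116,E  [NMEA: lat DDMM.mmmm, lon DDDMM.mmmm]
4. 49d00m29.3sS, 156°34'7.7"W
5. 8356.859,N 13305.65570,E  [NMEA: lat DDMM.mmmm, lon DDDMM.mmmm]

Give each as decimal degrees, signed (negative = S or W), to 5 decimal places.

1. 55.77667, -170.17250
2. -52.17283, -99.63916
3. 34.34305, 107.27069
4. -49.00814, -156.56881
5. 83.94765, 133.09426

Point 1:
  φ: 46′ + 36″ = 46.60000′; 55 + 46.60000/60 = 55.776667
  N ⇒ keep positive
  λ: 10′ + 21″ = 10.35000′; 170 + 10.35000/60 = 170.172500
  W ⇒ negate
Point 2:
  φ: 10.37′ = 0.172833°; total 52.172833
  hemisphere S, so the sign is −
  λ: 99 + 38.3496/60 = 99.639160
  hemisphere W, so the sign is −
Point 3:
  φ: split at 2 digits → 34° and 20.583′; 34 + 20.583/60 = 34.343050
  N → positive
  Longitude: degrees = first 3 digits = 107, minutes = 16.24116; 107 + 16.24116/60 = 107.270686
  E → positive
Point 4:
  Latitude: 0′ + 29.3″ = 0.48833′; 49 + 0.48833/60 = 49.008139
  hemisphere S, so the sign is −
  λ: 156° + 34/60 + 7.7/3600 = 156 + 0.566667 + 0.002139 = 156.568806
  W ⇒ negate
Point 5:
  Lat: split at 2 digits → 83° and 56.859′; 83 + 56.859/60 = 83.947650
  N → positive
  Longitude: split at 3 digits → 133° and 5.6557′; 133 + 5.6557/60 = 133.094262
  E → positive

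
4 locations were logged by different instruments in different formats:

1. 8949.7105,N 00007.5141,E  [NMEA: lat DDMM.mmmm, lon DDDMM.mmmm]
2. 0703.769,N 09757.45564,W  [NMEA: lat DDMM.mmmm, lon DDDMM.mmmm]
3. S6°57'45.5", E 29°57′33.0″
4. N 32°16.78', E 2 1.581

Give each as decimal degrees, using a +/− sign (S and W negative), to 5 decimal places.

1. 89.82851, 0.12524
2. 7.06282, -97.95759
3. -6.96264, 29.95917
4. 32.27967, 2.02635

Point 1:
  φ: degrees = first 2 digits = 89, minutes = 49.7105; 89 + 49.7105/60 = 89.828508
  N ⇒ keep positive
  Lon: degrees = first 3 digits = 0, minutes = 7.5141; 0 + 7.5141/60 = 0.125235
  E → positive
Point 2:
  φ: split at 2 digits → 07° and 3.769′; 7 + 3.769/60 = 7.062817
  N → positive
  Longitude: split at 3 digits → 097° and 57.45564′; 97 + 57.45564/60 = 97.957594
  W → negative
Point 3:
  Latitude: 6° + 57/60 + 45.5/3600 = 6 + 0.950000 + 0.012639 = 6.962639
  hemisphere S, so the sign is −
  λ: 29 + 57/60 + 33/3600 = 29.959167
  E ⇒ keep positive
Point 4:
  φ: 16.78′ = 0.279667°; total 32.279667
  N ⇒ keep positive
  Longitude: 1.581′ = 0.026350°; total 2.026350
  E ⇒ keep positive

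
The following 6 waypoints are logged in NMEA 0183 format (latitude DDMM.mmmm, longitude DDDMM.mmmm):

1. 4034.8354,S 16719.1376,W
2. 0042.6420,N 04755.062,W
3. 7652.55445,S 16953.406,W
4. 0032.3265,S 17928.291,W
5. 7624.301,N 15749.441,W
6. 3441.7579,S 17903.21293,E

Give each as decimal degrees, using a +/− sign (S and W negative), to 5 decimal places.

1. -40.58059, -167.31896
2. 0.71070, -47.91770
3. -76.87591, -169.89010
4. -0.53878, -179.47152
5. 76.40502, -157.82402
6. -34.69597, 179.05355

Point 1:
  φ: split at 2 digits → 40° and 34.8354′; 40 + 34.8354/60 = 40.580590
  S ⇒ negate
  λ: split at 3 digits → 167° and 19.1376′; 167 + 19.1376/60 = 167.318960
  hemisphere W, so the sign is −
Point 2:
  Lat: split at 2 digits → 00° and 42.642′; 0 + 42.642/60 = 0.710700
  N ⇒ keep positive
  λ: split at 3 digits → 047° and 55.062′; 47 + 55.062/60 = 47.917700
  hemisphere W, so the sign is −
Point 3:
  Latitude: degrees = first 2 digits = 76, minutes = 52.55445; 76 + 52.55445/60 = 76.875908
  S ⇒ negate
  Lon: degrees = first 3 digits = 169, minutes = 53.406; 169 + 53.406/60 = 169.890100
  hemisphere W, so the sign is −
Point 4:
  φ: degrees = first 2 digits = 0, minutes = 32.3265; 0 + 32.3265/60 = 0.538775
  S → negative
  Lon: degrees = first 3 digits = 179, minutes = 28.291; 179 + 28.291/60 = 179.471517
  W ⇒ negate
Point 5:
  Lat: degrees = first 2 digits = 76, minutes = 24.301; 76 + 24.301/60 = 76.405017
  N ⇒ keep positive
  Lon: degrees = first 3 digits = 157, minutes = 49.441; 157 + 49.441/60 = 157.824017
  W ⇒ negate
Point 6:
  Latitude: degrees = first 2 digits = 34, minutes = 41.7579; 34 + 41.7579/60 = 34.695965
  S ⇒ negate
  λ: split at 3 digits → 179° and 3.21293′; 179 + 3.21293/60 = 179.053549
  E → positive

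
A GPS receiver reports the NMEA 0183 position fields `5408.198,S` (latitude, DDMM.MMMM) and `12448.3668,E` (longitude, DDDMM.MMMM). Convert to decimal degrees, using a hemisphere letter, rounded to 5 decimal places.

φ: split at 2 digits → 54° and 8.198′; 54 + 8.198/60 = 54.136633
Longitude: split at 3 digits → 124° and 48.3668′; 124 + 48.3668/60 = 124.806113

54.13663° S, 124.80611° E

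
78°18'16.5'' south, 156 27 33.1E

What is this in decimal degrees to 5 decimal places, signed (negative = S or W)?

Lat: 18′ + 16.5″ = 18.27500′; 78 + 18.27500/60 = 78.304583
S ⇒ negate
Lon: 156 + 27/60 + 33.1/3600 = 156.459194
E → positive

-78.30458, 156.45919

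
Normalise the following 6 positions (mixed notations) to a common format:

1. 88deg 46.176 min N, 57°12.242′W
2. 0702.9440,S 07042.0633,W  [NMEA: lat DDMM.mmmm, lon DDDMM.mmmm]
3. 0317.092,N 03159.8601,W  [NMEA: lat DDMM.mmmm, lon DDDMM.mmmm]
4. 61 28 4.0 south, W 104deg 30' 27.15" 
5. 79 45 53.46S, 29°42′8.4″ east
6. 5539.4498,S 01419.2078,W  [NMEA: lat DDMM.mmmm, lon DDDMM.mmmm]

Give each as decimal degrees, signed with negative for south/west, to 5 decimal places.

Point 1:
  Latitude: 46.176′ = 0.769600°; total 88.769600
  N → positive
  Longitude: 12.242′ = 0.204033°; total 57.204033
  W → negative
Point 2:
  Latitude: degrees = first 2 digits = 7, minutes = 2.944; 7 + 2.944/60 = 7.049067
  S ⇒ negate
  Lon: degrees = first 3 digits = 70, minutes = 42.0633; 70 + 42.0633/60 = 70.701055
  hemisphere W, so the sign is −
Point 3:
  φ: split at 2 digits → 03° and 17.092′; 3 + 17.092/60 = 3.284867
  N → positive
  λ: degrees = first 3 digits = 31, minutes = 59.8601; 31 + 59.8601/60 = 31.997668
  W ⇒ negate
Point 4:
  Lat: 61 + 28/60 + 4/3600 = 61.467778
  S ⇒ negate
  Longitude: 30′ + 27.15″ = 30.45250′; 104 + 30.45250/60 = 104.507542
  W ⇒ negate
Point 5:
  φ: 79 + 45/60 + 53.46/3600 = 79.764850
  S → negative
  λ: 29° + 42/60 + 8.4/3600 = 29 + 0.700000 + 0.002333 = 29.702333
  E ⇒ keep positive
Point 6:
  Latitude: degrees = first 2 digits = 55, minutes = 39.4498; 55 + 39.4498/60 = 55.657497
  hemisphere S, so the sign is −
  Longitude: degrees = first 3 digits = 14, minutes = 19.2078; 14 + 19.2078/60 = 14.320130
  W ⇒ negate

1. 88.76960, -57.20403
2. -7.04907, -70.70106
3. 3.28487, -31.99767
4. -61.46778, -104.50754
5. -79.76485, 29.70233
6. -55.65750, -14.32013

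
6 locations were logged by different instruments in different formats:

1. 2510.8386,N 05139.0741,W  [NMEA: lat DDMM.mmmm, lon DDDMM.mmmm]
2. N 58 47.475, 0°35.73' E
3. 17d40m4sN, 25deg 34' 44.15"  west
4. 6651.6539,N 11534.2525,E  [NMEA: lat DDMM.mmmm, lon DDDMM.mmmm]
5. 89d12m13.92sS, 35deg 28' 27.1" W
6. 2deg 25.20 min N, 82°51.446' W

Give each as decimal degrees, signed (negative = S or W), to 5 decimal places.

1. 25.18064, -51.65124
2. 58.79125, 0.59550
3. 17.66778, -25.57893
4. 66.86090, 115.57088
5. -89.20387, -35.47419
6. 2.42000, -82.85743

Point 1:
  φ: split at 2 digits → 25° and 10.8386′; 25 + 10.8386/60 = 25.180643
  N → positive
  λ: split at 3 digits → 051° and 39.0741′; 51 + 39.0741/60 = 51.651235
  hemisphere W, so the sign is −
Point 2:
  φ: 47.475′ = 0.791250°; total 58.791250
  N ⇒ keep positive
  λ: 0 + 35.73/60 = 0.595500
  E → positive
Point 3:
  φ: 40′ + 4″ = 40.06667′; 17 + 40.06667/60 = 17.667778
  N ⇒ keep positive
  Longitude: 25 + 34/60 + 44.15/3600 = 25.578931
  W → negative
Point 4:
  Lat: degrees = first 2 digits = 66, minutes = 51.6539; 66 + 51.6539/60 = 66.860898
  N → positive
  λ: split at 3 digits → 115° and 34.2525′; 115 + 34.2525/60 = 115.570875
  E → positive
Point 5:
  Lat: 12′ + 13.92″ = 12.23200′; 89 + 12.23200/60 = 89.203867
  S → negative
  Longitude: 35 + 28/60 + 27.1/3600 = 35.474194
  W → negative
Point 6:
  Lat: 2 + 25.2/60 = 2.420000
  N → positive
  Longitude: 82 + 51.446/60 = 82.857433
  W → negative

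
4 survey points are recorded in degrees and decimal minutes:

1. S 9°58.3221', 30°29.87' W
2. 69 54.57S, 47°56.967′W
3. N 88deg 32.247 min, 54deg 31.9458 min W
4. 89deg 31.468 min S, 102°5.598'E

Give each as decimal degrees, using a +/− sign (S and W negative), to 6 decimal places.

Point 1:
  Latitude: 58.3221′ = 0.972035°; total 9.9720350
  hemisphere S, so the sign is −
  Longitude: 30 + 29.87/60 = 30.4978333
  hemisphere W, so the sign is −
Point 2:
  Lat: 54.57′ = 0.909500°; total 69.9095000
  S ⇒ negate
  λ: 56.967′ = 0.949450°; total 47.9494500
  W → negative
Point 3:
  Lat: 32.247′ = 0.537450°; total 88.5374500
  N → positive
  Longitude: 54 + 31.9458/60 = 54.5324300
  hemisphere W, so the sign is −
Point 4:
  Lat: 31.468′ = 0.524467°; total 89.5244667
  S → negative
  Lon: 5.598′ = 0.093300°; total 102.0933000
  E → positive

1. -9.972035, -30.497833
2. -69.909500, -47.949450
3. 88.537450, -54.532430
4. -89.524467, 102.093300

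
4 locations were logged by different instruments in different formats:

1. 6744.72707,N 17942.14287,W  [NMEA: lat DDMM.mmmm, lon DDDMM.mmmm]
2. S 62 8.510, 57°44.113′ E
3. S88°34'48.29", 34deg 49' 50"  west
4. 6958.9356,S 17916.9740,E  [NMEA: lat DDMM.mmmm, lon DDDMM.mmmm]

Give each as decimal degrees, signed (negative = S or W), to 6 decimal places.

1. 67.745451, -179.702381
2. -62.141833, 57.735217
3. -88.580081, -34.830556
4. -69.982260, 179.282900

Point 1:
  φ: split at 2 digits → 67° and 44.72707′; 67 + 44.72707/60 = 67.7454512
  N → positive
  Lon: degrees = first 3 digits = 179, minutes = 42.14287; 179 + 42.14287/60 = 179.7023812
  hemisphere W, so the sign is −
Point 2:
  φ: 62 + 8.51/60 = 62.1418333
  S ⇒ negate
  λ: 57 + 44.113/60 = 57.7352167
  E ⇒ keep positive
Point 3:
  Latitude: 88 + 34/60 + 48.29/3600 = 88.5800806
  hemisphere S, so the sign is −
  Lon: 34 + 49/60 + 50/3600 = 34.8305556
  W → negative
Point 4:
  Lat: degrees = first 2 digits = 69, minutes = 58.9356; 69 + 58.9356/60 = 69.9822600
  S → negative
  λ: degrees = first 3 digits = 179, minutes = 16.974; 179 + 16.974/60 = 179.2829000
  E ⇒ keep positive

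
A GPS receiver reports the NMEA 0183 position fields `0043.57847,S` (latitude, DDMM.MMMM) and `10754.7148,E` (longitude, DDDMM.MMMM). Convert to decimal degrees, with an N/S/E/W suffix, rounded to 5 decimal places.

0.72631° S, 107.91191° E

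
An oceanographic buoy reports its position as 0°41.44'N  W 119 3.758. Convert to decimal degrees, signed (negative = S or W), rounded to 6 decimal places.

0.690667, -119.062633

φ: 0 + 41.44/60 = 0.6906667
N → positive
λ: 119 + 3.758/60 = 119.0626333
W → negative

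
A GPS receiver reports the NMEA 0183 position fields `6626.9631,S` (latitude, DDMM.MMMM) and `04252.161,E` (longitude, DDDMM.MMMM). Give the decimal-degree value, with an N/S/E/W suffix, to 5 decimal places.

66.44939° S, 42.86935° E

φ: degrees = first 2 digits = 66, minutes = 26.9631; 66 + 26.9631/60 = 66.449385
Longitude: split at 3 digits → 042° and 52.161′; 42 + 52.161/60 = 42.869350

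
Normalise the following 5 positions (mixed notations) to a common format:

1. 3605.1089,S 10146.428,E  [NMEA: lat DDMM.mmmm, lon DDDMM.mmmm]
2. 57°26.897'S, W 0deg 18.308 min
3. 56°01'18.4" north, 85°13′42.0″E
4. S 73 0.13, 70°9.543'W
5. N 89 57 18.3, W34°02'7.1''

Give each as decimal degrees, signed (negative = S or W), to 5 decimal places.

1. -36.08515, 101.77380
2. -57.44828, -0.30513
3. 56.02178, 85.22833
4. -73.00217, -70.15905
5. 89.95508, -34.03531

Point 1:
  Lat: degrees = first 2 digits = 36, minutes = 5.1089; 36 + 5.1089/60 = 36.085148
  S → negative
  Lon: degrees = first 3 digits = 101, minutes = 46.428; 101 + 46.428/60 = 101.773800
  E ⇒ keep positive
Point 2:
  φ: 57 + 26.897/60 = 57.448283
  S ⇒ negate
  Longitude: 0 + 18.308/60 = 0.305133
  W → negative
Point 3:
  φ: 56° + 1/60 + 18.4/3600 = 56 + 0.016667 + 0.005111 = 56.021778
  N ⇒ keep positive
  Lon: 85 + 13/60 + 42/3600 = 85.228333
  E ⇒ keep positive
Point 4:
  Latitude: 73 + 0.13/60 = 73.002167
  S → negative
  Lon: 9.543′ = 0.159050°; total 70.159050
  W ⇒ negate
Point 5:
  Lat: 89° + 57/60 + 18.3/3600 = 89 + 0.950000 + 0.005083 = 89.955083
  N → positive
  Lon: 34° + 2/60 + 7.1/3600 = 34 + 0.033333 + 0.001972 = 34.035306
  W → negative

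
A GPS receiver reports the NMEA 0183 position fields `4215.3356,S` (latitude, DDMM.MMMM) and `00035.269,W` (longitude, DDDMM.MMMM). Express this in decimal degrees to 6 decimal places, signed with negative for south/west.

-42.255593, -0.587817

Lat: split at 2 digits → 42° and 15.3356′; 42 + 15.3356/60 = 42.2555933
S → negative
Lon: degrees = first 3 digits = 0, minutes = 35.269; 0 + 35.269/60 = 0.5878167
hemisphere W, so the sign is −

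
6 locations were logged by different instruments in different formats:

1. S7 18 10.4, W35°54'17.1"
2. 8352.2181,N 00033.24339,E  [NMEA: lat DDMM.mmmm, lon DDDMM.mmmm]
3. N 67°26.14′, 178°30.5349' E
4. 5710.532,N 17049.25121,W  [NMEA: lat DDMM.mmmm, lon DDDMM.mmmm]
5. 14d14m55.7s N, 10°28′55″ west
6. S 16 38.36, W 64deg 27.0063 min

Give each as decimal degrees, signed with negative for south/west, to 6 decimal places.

1. -7.302889, -35.904750
2. 83.870302, 0.554057
3. 67.435667, 178.508915
4. 57.175533, -170.820854
5. 14.248806, -10.481944
6. -16.639333, -64.450105

Point 1:
  φ: 18′ + 10.4″ = 18.17333′; 7 + 18.17333/60 = 7.3028889
  hemisphere S, so the sign is −
  λ: 54′ + 17.1″ = 54.28500′; 35 + 54.28500/60 = 35.9047500
  W → negative
Point 2:
  φ: degrees = first 2 digits = 83, minutes = 52.2181; 83 + 52.2181/60 = 83.8703017
  N → positive
  Longitude: degrees = first 3 digits = 0, minutes = 33.24339; 0 + 33.24339/60 = 0.5540565
  E ⇒ keep positive
Point 3:
  Lat: 67 + 26.14/60 = 67.4356667
  N → positive
  Lon: 30.5349′ = 0.508915°; total 178.5089150
  E → positive
Point 4:
  φ: split at 2 digits → 57° and 10.532′; 57 + 10.532/60 = 57.1755333
  N → positive
  Lon: split at 3 digits → 170° and 49.25121′; 170 + 49.25121/60 = 170.8208535
  hemisphere W, so the sign is −
Point 5:
  φ: 14° + 14/60 + 55.7/3600 = 14 + 0.233333 + 0.015472 = 14.2488056
  N → positive
  Lon: 10° + 28/60 + 55/3600 = 10 + 0.466667 + 0.015278 = 10.4819444
  hemisphere W, so the sign is −
Point 6:
  Lat: 38.36′ = 0.639333°; total 16.6393333
  hemisphere S, so the sign is −
  λ: 27.0063′ = 0.450105°; total 64.4501050
  W ⇒ negate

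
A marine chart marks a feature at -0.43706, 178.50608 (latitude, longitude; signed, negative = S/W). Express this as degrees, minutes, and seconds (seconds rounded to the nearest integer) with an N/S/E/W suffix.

0°26′13″ S, 178°30′22″ E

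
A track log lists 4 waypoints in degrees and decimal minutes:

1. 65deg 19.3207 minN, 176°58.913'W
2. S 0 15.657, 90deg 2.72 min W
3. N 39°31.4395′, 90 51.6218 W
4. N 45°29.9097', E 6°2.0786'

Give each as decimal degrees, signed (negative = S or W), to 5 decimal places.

Point 1:
  φ: 65 + 19.3207/60 = 65.322012
  N ⇒ keep positive
  λ: 176 + 58.913/60 = 176.981883
  hemisphere W, so the sign is −
Point 2:
  φ: 0 + 15.657/60 = 0.260950
  S → negative
  Longitude: 90 + 2.72/60 = 90.045333
  hemisphere W, so the sign is −
Point 3:
  Lat: 31.4395′ = 0.523992°; total 39.523992
  N → positive
  Longitude: 51.6218′ = 0.860363°; total 90.860363
  hemisphere W, so the sign is −
Point 4:
  Lat: 45 + 29.9097/60 = 45.498495
  N ⇒ keep positive
  λ: 6 + 2.0786/60 = 6.034643
  E → positive

1. 65.32201, -176.98188
2. -0.26095, -90.04533
3. 39.52399, -90.86036
4. 45.49850, 6.03464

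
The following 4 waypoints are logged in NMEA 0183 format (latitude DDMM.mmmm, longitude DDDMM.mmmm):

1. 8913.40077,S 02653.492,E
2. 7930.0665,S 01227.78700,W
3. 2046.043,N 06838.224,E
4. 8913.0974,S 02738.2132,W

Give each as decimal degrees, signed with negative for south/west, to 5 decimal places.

1. -89.22335, 26.89153
2. -79.50111, -12.46312
3. 20.76738, 68.63707
4. -89.21829, -27.63689

Point 1:
  Latitude: degrees = first 2 digits = 89, minutes = 13.40077; 89 + 13.40077/60 = 89.223346
  hemisphere S, so the sign is −
  λ: degrees = first 3 digits = 26, minutes = 53.492; 26 + 53.492/60 = 26.891533
  E → positive
Point 2:
  Lat: degrees = first 2 digits = 79, minutes = 30.0665; 79 + 30.0665/60 = 79.501108
  S ⇒ negate
  Longitude: degrees = first 3 digits = 12, minutes = 27.787; 12 + 27.787/60 = 12.463117
  W → negative
Point 3:
  Latitude: split at 2 digits → 20° and 46.043′; 20 + 46.043/60 = 20.767383
  N → positive
  Lon: split at 3 digits → 068° and 38.224′; 68 + 38.224/60 = 68.637067
  E ⇒ keep positive
Point 4:
  φ: split at 2 digits → 89° and 13.0974′; 89 + 13.0974/60 = 89.218290
  hemisphere S, so the sign is −
  Lon: degrees = first 3 digits = 27, minutes = 38.2132; 27 + 38.2132/60 = 27.636887
  W ⇒ negate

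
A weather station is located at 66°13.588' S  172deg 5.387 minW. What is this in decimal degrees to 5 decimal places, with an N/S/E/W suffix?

Latitude: 13.588′ = 0.226467°; total 66.226467
Lon: 172 + 5.387/60 = 172.089783

66.22647° S, 172.08978° W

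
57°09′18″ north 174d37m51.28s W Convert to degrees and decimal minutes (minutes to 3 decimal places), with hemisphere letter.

Latitude: seconds/60 = 0.30000; minutes = 9 + 0.30000 = 9.30000
Longitude: 37 + 51.28/60 = 37.85467′

57° 9.300′ N, 174° 37.855′ W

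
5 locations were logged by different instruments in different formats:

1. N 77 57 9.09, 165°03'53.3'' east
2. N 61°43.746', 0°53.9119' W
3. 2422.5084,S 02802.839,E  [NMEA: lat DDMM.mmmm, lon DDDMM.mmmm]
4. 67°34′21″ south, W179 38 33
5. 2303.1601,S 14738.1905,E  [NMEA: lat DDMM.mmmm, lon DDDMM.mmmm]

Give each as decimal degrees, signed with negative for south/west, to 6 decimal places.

Point 1:
  φ: 77 + 57/60 + 9.09/3600 = 77.9525250
  N → positive
  Lon: 3′ + 53.3″ = 3.88833′; 165 + 3.88833/60 = 165.0648056
  E ⇒ keep positive
Point 2:
  φ: 61 + 43.746/60 = 61.7291000
  N ⇒ keep positive
  Lon: 53.9119′ = 0.898532°; total 0.8985317
  W → negative
Point 3:
  Latitude: degrees = first 2 digits = 24, minutes = 22.5084; 24 + 22.5084/60 = 24.3751400
  S ⇒ negate
  Longitude: split at 3 digits → 028° and 2.839′; 28 + 2.839/60 = 28.0473167
  E ⇒ keep positive
Point 4:
  Latitude: 34′ + 21″ = 34.35000′; 67 + 34.35000/60 = 67.5725000
  hemisphere S, so the sign is −
  Lon: 179° + 38/60 + 33/3600 = 179 + 0.633333 + 0.009167 = 179.6425000
  W ⇒ negate
Point 5:
  Lat: degrees = first 2 digits = 23, minutes = 3.1601; 23 + 3.1601/60 = 23.0526683
  S → negative
  Longitude: split at 3 digits → 147° and 38.1905′; 147 + 38.1905/60 = 147.6365083
  E → positive

1. 77.952525, 165.064806
2. 61.729100, -0.898532
3. -24.375140, 28.047317
4. -67.572500, -179.642500
5. -23.052668, 147.636508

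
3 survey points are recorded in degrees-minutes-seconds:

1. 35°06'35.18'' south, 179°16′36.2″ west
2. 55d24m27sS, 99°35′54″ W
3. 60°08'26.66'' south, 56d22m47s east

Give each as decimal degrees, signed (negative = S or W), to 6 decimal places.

Point 1:
  Lat: 35 + 6/60 + 35.18/3600 = 35.1097722
  hemisphere S, so the sign is −
  Longitude: 16′ + 36.2″ = 16.60333′; 179 + 16.60333/60 = 179.2767222
  W ⇒ negate
Point 2:
  Latitude: 55° + 24/60 + 27/3600 = 55 + 0.400000 + 0.007500 = 55.4075000
  S ⇒ negate
  λ: 35′ + 54″ = 35.90000′; 99 + 35.90000/60 = 99.5983333
  W → negative
Point 3:
  φ: 8′ + 26.66″ = 8.44433′; 60 + 8.44433/60 = 60.1407389
  S → negative
  Longitude: 22′ + 47″ = 22.78333′; 56 + 22.78333/60 = 56.3797222
  E → positive

1. -35.109772, -179.276722
2. -55.407500, -99.598333
3. -60.140739, 56.379722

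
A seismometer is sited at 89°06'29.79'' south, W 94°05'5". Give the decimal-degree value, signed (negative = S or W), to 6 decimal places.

φ: 89 + 6/60 + 29.79/3600 = 89.1082750
S ⇒ negate
Lon: 94° + 5/60 + 5/3600 = 94 + 0.083333 + 0.001389 = 94.0847222
W ⇒ negate

-89.108275, -94.084722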